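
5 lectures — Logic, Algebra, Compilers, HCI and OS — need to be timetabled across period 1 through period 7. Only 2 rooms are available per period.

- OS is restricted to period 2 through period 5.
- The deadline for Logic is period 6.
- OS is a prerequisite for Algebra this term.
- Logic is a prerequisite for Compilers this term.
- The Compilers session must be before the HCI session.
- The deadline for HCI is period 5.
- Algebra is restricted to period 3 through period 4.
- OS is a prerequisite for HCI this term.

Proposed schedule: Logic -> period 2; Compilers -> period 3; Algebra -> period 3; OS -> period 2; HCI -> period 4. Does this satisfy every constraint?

The deadline for Logic is period 6 — holds.
OS is a prerequisite for HCI this term — holds.
Logic is a prerequisite for Compilers this term — holds.
OS is restricted to period 2 through period 5 — holds.
The Compilers session must be before the HCI session — holds.
OS is a prerequisite for Algebra this term — holds.
Only 2 rooms are available per period — holds.
Algebra is restricted to period 3 through period 4 — holds.
The deadline for HCI is period 5 — holds.

Yes, all constraints hold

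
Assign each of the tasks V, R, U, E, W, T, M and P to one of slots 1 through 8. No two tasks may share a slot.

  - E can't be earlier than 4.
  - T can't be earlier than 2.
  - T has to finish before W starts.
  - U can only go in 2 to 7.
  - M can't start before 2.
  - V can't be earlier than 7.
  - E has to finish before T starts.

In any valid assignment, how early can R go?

R at 1 is achievable: U in 2; T in 5; W in 6; P in 8; M in 3; E in 4; V in 7; R in 1.

1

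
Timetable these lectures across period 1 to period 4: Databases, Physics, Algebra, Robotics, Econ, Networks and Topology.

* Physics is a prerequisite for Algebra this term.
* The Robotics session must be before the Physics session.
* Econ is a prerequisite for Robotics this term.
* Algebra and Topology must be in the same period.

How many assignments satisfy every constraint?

16

Splitting on Databases: it can be period 1 (4), period 2 (4), period 3 (4), period 4 (4). Listing each branch's schedules as (Physics, Algebra, Robotics, Econ, Networks, Topology) by period number:
Databases=period 1: (3,4,2,1,1,4) (3,4,2,1,2,4) (3,4,2,1,3,4) (3,4,2,1,4,4) — 4.
Databases=period 2: (3,4,2,1,1,4) (3,4,2,1,2,4) (3,4,2,1,3,4) (3,4,2,1,4,4) — 4.
Databases=period 3: (3,4,2,1,1,4) (3,4,2,1,2,4) (3,4,2,1,3,4) (3,4,2,1,4,4) — 4.
Databases=period 4: (3,4,2,1,1,4) (3,4,2,1,2,4) (3,4,2,1,3,4) (3,4,2,1,4,4) — 4.
Summing: 4 + 4 + 4 + 4 = 16.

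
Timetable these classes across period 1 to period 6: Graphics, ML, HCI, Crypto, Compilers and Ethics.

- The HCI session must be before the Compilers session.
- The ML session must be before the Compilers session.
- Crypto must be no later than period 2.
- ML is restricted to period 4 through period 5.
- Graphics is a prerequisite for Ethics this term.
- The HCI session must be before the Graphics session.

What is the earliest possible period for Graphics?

Precedence pushes Graphics to at least period 2; downstream work caps Graphics at period 5.
Graphics at period 2 is achievable: HCI -> period 1, Ethics -> period 3, Graphics -> period 2, Compilers -> period 5, ML -> period 4, Crypto -> period 1.

period 2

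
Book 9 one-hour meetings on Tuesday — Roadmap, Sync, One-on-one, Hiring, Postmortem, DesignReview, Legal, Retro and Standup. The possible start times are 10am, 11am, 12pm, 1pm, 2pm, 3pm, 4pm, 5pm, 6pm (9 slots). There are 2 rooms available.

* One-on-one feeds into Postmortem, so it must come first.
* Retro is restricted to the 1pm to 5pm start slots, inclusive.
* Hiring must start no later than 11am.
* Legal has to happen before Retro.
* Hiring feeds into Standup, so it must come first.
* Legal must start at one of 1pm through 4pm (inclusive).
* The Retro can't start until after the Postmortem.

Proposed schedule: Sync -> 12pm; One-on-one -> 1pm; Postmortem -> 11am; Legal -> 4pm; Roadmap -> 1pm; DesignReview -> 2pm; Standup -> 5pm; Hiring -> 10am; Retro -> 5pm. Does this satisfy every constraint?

Hiring feeds into Standup, so it must come first — holds.
The Retro can't start until after the Postmortem — holds.
Legal has to happen before Retro — holds.
Legal must start at one of 1pm through 4pm (inclusive) — holds.
One-on-one feeds into Postmortem, so it must come first — violated.
Retro is restricted to the 1pm to 5pm start slots, inclusive — holds.
Hiring must start no later than 11am — holds.
There are 2 rooms available — holds.

No. One-on-one feeds into Postmortem, so it must come first is not satisfied.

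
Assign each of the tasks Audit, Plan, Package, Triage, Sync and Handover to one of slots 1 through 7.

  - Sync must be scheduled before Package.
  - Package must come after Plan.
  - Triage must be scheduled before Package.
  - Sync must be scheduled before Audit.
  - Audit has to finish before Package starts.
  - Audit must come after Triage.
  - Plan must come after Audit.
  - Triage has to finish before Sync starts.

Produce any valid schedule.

Sync in 2; Plan in 4; Triage in 1; Audit in 3; Handover in 1; Package in 5

Checking: Triage(1) before Sync(2); Sync(2) before Package(5); Audit(3) before Plan(4); Sync(2) before Audit(3); Triage(1) before Package(5); Plan(4) before Package(5); Triage(1) before Audit(3); Audit(3) before Package(5).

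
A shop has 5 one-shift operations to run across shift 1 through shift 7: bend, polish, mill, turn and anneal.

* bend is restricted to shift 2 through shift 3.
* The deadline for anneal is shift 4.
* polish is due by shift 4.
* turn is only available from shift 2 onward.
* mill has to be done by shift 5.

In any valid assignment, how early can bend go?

shift 2

Bend is available from shift 2; bend's own window allows nothing later than shift 3.
bend at shift 2 is achievable: anneal in shift 1; mill in shift 1; turn in shift 2; polish in shift 1; bend in shift 2.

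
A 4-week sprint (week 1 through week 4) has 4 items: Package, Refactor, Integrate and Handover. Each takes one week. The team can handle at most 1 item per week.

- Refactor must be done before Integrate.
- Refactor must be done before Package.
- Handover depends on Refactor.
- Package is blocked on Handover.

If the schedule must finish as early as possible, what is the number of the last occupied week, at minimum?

week 4

The precedence chain requires at least 3 distinct weeks.
With at most 1 per week and 4 tasks, at least 4 weeks are needed.
4 works (last occupied week: week 4): for example Package=week 3; Integrate=week 4; Handover=week 2; Refactor=week 1.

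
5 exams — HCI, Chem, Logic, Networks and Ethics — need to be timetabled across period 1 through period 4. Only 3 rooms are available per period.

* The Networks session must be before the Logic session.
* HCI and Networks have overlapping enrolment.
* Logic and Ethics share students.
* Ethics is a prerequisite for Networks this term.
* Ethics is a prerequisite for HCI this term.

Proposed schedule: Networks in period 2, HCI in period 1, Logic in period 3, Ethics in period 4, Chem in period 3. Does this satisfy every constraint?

Ethics is a prerequisite for HCI this term — violated.
Ethics is a prerequisite for Networks this term — violated.
The Networks session must be before the Logic session — holds.
Only 3 rooms are available per period — holds.
HCI and Networks have overlapping enrolment — holds.
Logic and Ethics share students — holds.

No. Ethics is a prerequisite for HCI this term is not satisfied.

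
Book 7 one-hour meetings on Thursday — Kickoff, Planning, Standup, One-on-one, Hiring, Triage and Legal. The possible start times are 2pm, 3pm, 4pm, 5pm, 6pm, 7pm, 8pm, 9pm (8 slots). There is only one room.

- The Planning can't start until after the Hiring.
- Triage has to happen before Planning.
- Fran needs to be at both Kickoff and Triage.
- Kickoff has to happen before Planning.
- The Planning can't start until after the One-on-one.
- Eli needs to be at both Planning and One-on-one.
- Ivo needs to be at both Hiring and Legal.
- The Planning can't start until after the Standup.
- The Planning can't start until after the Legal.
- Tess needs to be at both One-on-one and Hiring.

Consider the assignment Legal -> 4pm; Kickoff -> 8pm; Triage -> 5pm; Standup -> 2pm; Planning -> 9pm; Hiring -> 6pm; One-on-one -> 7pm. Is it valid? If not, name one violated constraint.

Kickoff has to happen before Planning — holds.
Triage has to happen before Planning — holds.
Ivo needs to be at both Hiring and Legal — holds.
Tess needs to be at both One-on-one and Hiring — holds.
Eli needs to be at both Planning and One-on-one — holds.
The Planning can't start until after the Legal — holds.
The Planning can't start until after the Standup — holds.
The Planning can't start until after the One-on-one — holds.
There is only one room — holds.
Fran needs to be at both Kickoff and Triage — holds.
The Planning can't start until after the Hiring — holds.

Valid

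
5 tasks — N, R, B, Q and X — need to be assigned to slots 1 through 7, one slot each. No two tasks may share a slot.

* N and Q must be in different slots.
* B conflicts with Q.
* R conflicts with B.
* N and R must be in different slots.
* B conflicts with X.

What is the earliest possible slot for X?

X at 1 is achievable: R in 3; N in 2; B in 4; Q in 5; X in 1.

1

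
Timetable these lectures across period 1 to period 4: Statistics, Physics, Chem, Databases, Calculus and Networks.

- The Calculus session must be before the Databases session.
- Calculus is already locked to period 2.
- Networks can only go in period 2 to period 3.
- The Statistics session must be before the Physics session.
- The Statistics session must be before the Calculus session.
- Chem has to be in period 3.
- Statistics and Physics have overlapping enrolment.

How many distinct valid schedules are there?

Splitting on Physics: it can be period 2 (4), period 3 (4), period 4 (4). Listing each branch's schedules as (Statistics, Chem, Databases, Calculus, Networks) by period number:
Physics=period 2: (1,3,3,2,2) (1,3,3,2,3) (1,3,4,2,2) (1,3,4,2,3) — 4.
Physics=period 3: (1,3,3,2,2) (1,3,3,2,3) (1,3,4,2,2) (1,3,4,2,3) — 4.
Physics=period 4: (1,3,3,2,2) (1,3,3,2,3) (1,3,4,2,2) (1,3,4,2,3) — 4.
Summing: 4 + 4 + 4 = 12.

12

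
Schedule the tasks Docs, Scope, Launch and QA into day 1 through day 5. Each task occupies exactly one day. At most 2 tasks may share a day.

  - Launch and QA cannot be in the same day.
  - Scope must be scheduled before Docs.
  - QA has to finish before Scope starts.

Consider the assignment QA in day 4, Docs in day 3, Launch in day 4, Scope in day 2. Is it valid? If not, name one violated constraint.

No — it violates: Launch and QA cannot be in the same day

Scope must be scheduled before Docs — holds.
Launch and QA cannot be in the same day — violated.
QA has to finish before Scope starts — violated.
At most 2 tasks may share a day — holds.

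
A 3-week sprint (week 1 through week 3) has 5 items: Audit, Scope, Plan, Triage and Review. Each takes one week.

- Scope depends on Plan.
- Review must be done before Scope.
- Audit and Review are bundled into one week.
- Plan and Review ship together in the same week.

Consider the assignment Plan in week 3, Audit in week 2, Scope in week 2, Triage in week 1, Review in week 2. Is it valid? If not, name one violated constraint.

Scope depends on Plan — violated.
Review must be done before Scope — violated.
Plan and Review ship together in the same week — violated.
Audit and Review are bundled into one week — holds.

Invalid. Scope depends on Plan.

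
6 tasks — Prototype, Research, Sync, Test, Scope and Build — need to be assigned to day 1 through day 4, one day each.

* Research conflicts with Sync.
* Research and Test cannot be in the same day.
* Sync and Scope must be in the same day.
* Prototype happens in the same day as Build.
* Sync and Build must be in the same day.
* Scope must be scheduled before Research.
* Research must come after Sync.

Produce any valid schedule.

Sync in day 1; Test in day 1; Prototype in day 1; Scope in day 1; Build in day 1; Research in day 2

Checking: Scope(day 1) before Research(day 2); Sync(day 1) before Research(day 2); Research(day 2) != Sync(day 1); Research(day 2) != Test(day 1); Sync = Build = day 1; Prototype = Build = day 1; Sync = Scope = day 1.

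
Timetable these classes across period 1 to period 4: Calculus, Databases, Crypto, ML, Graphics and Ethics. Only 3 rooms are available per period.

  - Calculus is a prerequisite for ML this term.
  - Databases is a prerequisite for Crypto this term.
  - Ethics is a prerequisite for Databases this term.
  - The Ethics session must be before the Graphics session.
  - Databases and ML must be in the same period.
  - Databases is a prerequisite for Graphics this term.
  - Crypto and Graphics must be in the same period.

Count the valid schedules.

6

Splitting on Calculus: it can be period 1 (4), period 2 (2). Listing each branch's schedules as (Databases, Crypto, ML, Graphics, Ethics) by period number:
Calculus=period 1: (2,3,2,3,1) (2,4,2,4,1) (3,4,3,4,1) (3,4,3,4,2) — 4.
Calculus=period 2: (3,4,3,4,1) (3,4,3,4,2) — 2.
Summing: 4 + 2 = 6.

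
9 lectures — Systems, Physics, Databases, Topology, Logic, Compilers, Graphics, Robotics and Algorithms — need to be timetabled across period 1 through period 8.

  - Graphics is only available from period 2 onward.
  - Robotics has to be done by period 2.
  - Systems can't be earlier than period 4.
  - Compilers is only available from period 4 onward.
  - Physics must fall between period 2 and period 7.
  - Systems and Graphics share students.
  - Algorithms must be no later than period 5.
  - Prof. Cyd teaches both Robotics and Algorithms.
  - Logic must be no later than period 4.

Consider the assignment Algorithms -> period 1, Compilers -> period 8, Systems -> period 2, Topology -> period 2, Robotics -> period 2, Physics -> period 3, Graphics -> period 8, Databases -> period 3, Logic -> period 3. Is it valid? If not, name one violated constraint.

Prof. Cyd teaches both Robotics and Algorithms — holds.
Compilers is only available from period 4 onward — holds.
Physics must fall between period 2 and period 7 — holds.
Algorithms must be no later than period 5 — holds.
Robotics has to be done by period 2 — holds.
Logic must be no later than period 4 — holds.
Systems and Graphics share students — holds.
Graphics is only available from period 2 onward — holds.
Systems can't be earlier than period 4 — violated.

No — it violates: Systems can't be earlier than period 4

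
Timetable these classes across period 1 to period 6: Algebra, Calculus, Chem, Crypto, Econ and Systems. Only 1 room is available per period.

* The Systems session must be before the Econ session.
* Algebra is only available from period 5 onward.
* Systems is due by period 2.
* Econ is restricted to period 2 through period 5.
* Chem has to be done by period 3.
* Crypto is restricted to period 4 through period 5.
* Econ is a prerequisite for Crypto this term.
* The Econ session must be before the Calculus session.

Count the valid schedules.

9

Splitting on Algebra: it can be period 5 (3), period 6 (6). Listing each branch's schedules as (Calculus, Chem, Crypto, Econ, Systems) by period number:
Algebra=period 5: (6,1,4,3,2) (6,2,4,3,1) (6,3,4,2,1) — 3.
Algebra=period 6: (4,1,5,3,2) (4,2,5,3,1) (4,3,5,2,1) (5,1,4,3,2) (5,2,4,3,1) (5,3,4,2,1) — 6.
Summing: 3 + 6 = 9.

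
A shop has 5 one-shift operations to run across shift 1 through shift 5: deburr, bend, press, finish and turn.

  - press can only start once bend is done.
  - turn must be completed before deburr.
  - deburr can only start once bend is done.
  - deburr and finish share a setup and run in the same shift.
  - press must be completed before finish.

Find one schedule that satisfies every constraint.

finish in shift 3, press in shift 2, turn in shift 1, bend in shift 1, deburr in shift 3

Checking: bend(shift 1) before deburr(shift 3); press(shift 2) before finish(shift 3); turn(shift 1) before deburr(shift 3); bend(shift 1) before press(shift 2); deburr = finish = shift 3.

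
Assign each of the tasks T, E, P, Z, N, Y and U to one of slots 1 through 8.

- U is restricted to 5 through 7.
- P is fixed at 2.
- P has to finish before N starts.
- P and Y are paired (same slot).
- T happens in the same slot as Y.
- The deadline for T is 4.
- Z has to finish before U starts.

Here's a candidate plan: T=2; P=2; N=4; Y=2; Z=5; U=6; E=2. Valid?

Valid

U is restricted to 5 through 7 — holds.
Z has to finish before U starts — holds.
The deadline for T is 4 — holds.
P is fixed at 2 — holds.
P and Y are paired (same slot) — holds.
P has to finish before N starts — holds.
T happens in the same slot as Y — holds.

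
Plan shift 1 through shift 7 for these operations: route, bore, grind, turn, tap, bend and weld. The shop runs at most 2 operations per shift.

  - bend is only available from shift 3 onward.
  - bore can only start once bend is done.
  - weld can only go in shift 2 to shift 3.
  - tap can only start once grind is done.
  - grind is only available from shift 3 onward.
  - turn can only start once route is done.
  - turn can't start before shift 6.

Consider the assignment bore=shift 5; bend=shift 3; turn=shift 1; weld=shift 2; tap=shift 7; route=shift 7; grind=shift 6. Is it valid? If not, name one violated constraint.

bend is only available from shift 3 onward — holds.
bore can only start once bend is done — holds.
grind is only available from shift 3 onward — holds.
tap can only start once grind is done — holds.
turn can only start once route is done — violated.
The shop runs at most 2 operations per shift — holds.
turn can't start before shift 6 — violated.
weld can only go in shift 2 to shift 3 — holds.

No. turn can only start once route is done is not satisfied.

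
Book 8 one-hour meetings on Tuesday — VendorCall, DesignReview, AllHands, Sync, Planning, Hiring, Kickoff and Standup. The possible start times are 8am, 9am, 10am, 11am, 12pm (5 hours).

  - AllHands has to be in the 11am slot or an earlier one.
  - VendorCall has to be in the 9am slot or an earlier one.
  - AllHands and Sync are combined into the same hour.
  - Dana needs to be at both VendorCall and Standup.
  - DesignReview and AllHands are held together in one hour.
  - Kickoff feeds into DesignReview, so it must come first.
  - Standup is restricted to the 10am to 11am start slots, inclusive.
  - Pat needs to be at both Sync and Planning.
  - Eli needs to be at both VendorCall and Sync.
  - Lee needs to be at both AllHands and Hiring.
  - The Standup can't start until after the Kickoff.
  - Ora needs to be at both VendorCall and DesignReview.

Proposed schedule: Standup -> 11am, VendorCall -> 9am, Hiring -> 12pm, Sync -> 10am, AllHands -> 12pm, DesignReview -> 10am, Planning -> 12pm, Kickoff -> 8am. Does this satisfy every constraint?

DesignReview and AllHands are held together in one hour — violated.
Kickoff feeds into DesignReview, so it must come first — holds.
The Standup can't start until after the Kickoff — holds.
Ora needs to be at both VendorCall and DesignReview — holds.
Standup is restricted to the 10am to 11am start slots, inclusive — holds.
VendorCall has to be in the 9am slot or an earlier one — holds.
Lee needs to be at both AllHands and Hiring — violated.
Dana needs to be at both VendorCall and Standup — holds.
AllHands has to be in the 11am slot or an earlier one — violated.
Eli needs to be at both VendorCall and Sync — holds.
AllHands and Sync are combined into the same hour — violated.
Pat needs to be at both Sync and Planning — holds.

No. AllHands has to be in the 11am slot or an earlier one is not satisfied.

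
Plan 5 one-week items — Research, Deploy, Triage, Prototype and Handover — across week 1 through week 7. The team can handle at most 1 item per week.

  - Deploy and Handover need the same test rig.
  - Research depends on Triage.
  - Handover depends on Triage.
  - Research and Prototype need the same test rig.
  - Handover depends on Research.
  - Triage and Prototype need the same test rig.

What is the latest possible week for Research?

Precedence pushes Research to at least week 2; downstream work caps Research at week 6.
Research at week 6 is achievable: Handover in week 7, Research in week 6, Triage in week 1, Prototype in week 3, Deploy in week 2.

week 6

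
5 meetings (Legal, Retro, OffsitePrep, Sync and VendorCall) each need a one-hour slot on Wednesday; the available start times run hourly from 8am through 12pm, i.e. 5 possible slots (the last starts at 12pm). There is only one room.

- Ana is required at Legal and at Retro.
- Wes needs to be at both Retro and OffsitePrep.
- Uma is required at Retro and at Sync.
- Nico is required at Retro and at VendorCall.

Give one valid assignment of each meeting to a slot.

OffsitePrep -> 10am; Legal -> 8am; Retro -> 9am; Sync -> 11am; VendorCall -> 12pm

Checking: Legal(8am) != Retro(9am); Retro(9am) != VendorCall(12pm); Retro(9am) != Sync(11am); Retro(9am) != OffsitePrep(10am); max 1 per slot (cap 1).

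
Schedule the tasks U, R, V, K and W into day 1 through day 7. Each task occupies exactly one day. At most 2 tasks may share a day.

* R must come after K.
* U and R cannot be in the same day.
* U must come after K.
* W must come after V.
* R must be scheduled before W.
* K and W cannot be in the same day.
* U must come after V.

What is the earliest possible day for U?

day 2

Precedence pushes U to at least day 2.
U at day 2 is achievable: V -> day 1, K -> day 1, W -> day 4, R -> day 3, U -> day 2.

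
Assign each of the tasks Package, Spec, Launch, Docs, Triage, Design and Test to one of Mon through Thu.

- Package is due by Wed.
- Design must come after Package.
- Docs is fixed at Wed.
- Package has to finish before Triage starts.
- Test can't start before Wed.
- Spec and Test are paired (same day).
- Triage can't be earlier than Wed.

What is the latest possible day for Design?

Precedence pushes Design to at least Tue.
Design at Thu is achievable: Docs=Wed; Design=Thu; Spec=Wed; Triage=Wed; Test=Wed; Launch=Mon; Package=Mon.

Thu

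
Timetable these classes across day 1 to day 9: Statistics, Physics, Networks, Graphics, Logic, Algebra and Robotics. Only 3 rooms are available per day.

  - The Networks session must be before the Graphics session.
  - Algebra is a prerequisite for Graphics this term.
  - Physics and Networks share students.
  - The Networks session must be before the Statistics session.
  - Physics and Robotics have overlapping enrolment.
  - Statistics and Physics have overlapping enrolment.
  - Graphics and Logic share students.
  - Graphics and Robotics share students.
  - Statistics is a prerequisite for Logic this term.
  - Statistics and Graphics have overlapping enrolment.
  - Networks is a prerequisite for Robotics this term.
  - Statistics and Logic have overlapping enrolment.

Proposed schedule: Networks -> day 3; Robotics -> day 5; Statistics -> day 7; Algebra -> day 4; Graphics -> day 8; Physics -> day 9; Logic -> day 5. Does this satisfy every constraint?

No. Statistics is a prerequisite for Logic this term is not satisfied.

Graphics and Robotics share students — holds.
Statistics and Logic have overlapping enrolment — holds.
Physics and Networks share students — holds.
Only 3 rooms are available per day — holds.
The Networks session must be before the Graphics session — holds.
Statistics and Graphics have overlapping enrolment — holds.
Networks is a prerequisite for Robotics this term — holds.
Algebra is a prerequisite for Graphics this term — holds.
Graphics and Logic share students — holds.
Physics and Robotics have overlapping enrolment — holds.
Statistics and Physics have overlapping enrolment — holds.
The Networks session must be before the Statistics session — holds.
Statistics is a prerequisite for Logic this term — violated.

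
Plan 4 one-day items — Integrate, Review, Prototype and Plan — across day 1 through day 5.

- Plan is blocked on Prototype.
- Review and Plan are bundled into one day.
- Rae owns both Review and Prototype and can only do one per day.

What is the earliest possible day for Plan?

day 2

Precedence pushes Plan to at least day 2.
Plan at day 2 is achievable: Prototype -> day 1, Review -> day 2, Integrate -> day 1, Plan -> day 2.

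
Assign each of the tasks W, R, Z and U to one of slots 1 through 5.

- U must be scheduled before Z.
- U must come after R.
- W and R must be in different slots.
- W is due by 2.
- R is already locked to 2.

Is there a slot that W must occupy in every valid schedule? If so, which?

W's window is 1–2.
R is fixed at 2, and W can't share a slot with R.
So W must be 1.

1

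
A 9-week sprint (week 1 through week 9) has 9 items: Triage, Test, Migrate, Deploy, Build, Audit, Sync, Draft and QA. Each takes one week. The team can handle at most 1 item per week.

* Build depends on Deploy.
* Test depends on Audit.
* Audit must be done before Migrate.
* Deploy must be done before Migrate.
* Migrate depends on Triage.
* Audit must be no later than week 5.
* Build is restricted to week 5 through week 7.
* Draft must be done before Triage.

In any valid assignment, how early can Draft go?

Downstream work caps Draft at week 7.
Draft at week 1 is achievable: Audit=week 2; Draft=week 1; Migrate=week 6; Deploy=week 4; Test=week 7; Sync=week 8; Build=week 5; Triage=week 3; QA=week 9.

week 1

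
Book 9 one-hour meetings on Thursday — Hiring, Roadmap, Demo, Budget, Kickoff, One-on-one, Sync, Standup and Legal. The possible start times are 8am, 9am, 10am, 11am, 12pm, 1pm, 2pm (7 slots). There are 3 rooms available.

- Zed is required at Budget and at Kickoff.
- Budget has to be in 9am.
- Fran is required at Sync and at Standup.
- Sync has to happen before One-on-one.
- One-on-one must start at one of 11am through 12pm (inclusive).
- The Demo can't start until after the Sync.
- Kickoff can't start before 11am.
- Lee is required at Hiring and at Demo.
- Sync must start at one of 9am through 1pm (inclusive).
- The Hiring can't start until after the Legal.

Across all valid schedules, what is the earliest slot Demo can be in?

Precedence pushes Demo to at least 10am.
Demo at 10am is achievable: Budget -> 9am; Kickoff -> 11am; One-on-one -> 11am; Standup -> 8am; Legal -> 8am; Sync -> 9am; Roadmap -> 8am; Demo -> 10am; Hiring -> 9am.

10am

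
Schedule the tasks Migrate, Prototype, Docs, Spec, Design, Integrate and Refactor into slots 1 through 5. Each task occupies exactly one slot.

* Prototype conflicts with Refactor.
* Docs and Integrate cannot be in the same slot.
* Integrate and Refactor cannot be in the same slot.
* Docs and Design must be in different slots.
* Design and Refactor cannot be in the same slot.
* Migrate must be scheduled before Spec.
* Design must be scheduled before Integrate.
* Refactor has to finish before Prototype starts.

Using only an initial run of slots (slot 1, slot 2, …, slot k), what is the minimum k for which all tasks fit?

3

The precedence chain requires at least 2 distinct slots.
Could 2 slots be enough, i.e. nothing placed later than 2? No: Integrate must come after Design (at 1 or later) → {2}; Design must come before Integrate (at 2 or earlier) → {1}; Docs can't share with Design (1) → {2}; Integrate can't share with Docs (2) → nothing is left.
So 2 slots is not enough.
3 works (last occupied slot: 3): for example Refactor=1; Docs=1; Prototype=2; Migrate=1; Integrate=3; Spec=2; Design=2.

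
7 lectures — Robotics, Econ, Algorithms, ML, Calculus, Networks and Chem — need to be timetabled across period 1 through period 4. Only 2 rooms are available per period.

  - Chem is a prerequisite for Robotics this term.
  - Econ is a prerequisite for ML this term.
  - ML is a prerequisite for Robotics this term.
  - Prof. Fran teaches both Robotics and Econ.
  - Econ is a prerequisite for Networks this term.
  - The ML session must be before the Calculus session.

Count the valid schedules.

Splitting on Robotics: it can be period 3 (15), period 4 (35). Listing each branch's schedules as (Econ, Algorithms, ML, Calculus, Networks, Chem) by period number:
Robotics=period 3: (1,1,2,3,4,2) (1,1,2,4,3,2) (1,1,2,4,4,2) (1,2,2,3,4,1) (1,2,2,4,3,1) (1,2,2,4,4,1) (1,3,2,4,2,1) (1,3,2,4,4,1) (1,3,2,4,4,2) (1,4,2,3,2,1) (1,4,2,3,4,1) (1,4,2,3,4,2) (1,4,2,4,2,1) (1,4,2,4,3,1) (1,4,2,4,3,2) — 15.
Robotics=period 4: (1,1,2,3,2,3) (1,1,2,3,3,2) (1,1,2,3,4,2) (1,1,2,3,4,3) (1,1,2,4,2,3) (1,1,2,4,3,2) (1,1,2,4,3,3) (1,1,3,4,2,2) (1,1,3,4,2,3) (1,1,3,4,3,2) (1,2,2,3,3,1) (1,2,2,3,4,1) (1,2,2,3,4,3) (1,2,2,4,3,1) (1,2,2,4,3,3) (1,2,3,4,2,1) (1,2,3,4,2,3) (1,2,3,4,3,1) (1,2,3,4,3,2) (1,3,2,3,2,1) (1,3,2,3,4,1) (1,3,2,3,4,2) (1,3,2,4,2,1) (1,3,2,4,2,3) (1,3,2,4,3,1) (1,3,2,4,3,2) (1,3,3,4,2,1) (1,3,3,4,2,2) (1,4,2,3,2,1) (1,4,2,3,2,3) (1,4,2,3,3,1) (1,4,2,3,3,2) (2,1,3,4,3,1) (2,1,3,4,3,2) (2,2,3,4,3,1) — 35.
Summing: 15 + 35 = 50.

50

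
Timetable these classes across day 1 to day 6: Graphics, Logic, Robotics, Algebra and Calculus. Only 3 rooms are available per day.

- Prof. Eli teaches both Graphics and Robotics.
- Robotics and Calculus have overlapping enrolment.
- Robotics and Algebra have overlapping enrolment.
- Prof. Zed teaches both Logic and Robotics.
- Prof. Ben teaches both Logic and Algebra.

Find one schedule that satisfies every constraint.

Robotics -> day 2; Calculus -> day 1; Graphics -> day 1; Algebra -> day 3; Logic -> day 1

Checking: Logic(day 1) != Algebra(day 3); Robotics(day 2) != Calculus(day 1); Logic(day 1) != Robotics(day 2); Robotics(day 2) != Algebra(day 3); Graphics(day 1) != Robotics(day 2); max 3 per day (cap 3).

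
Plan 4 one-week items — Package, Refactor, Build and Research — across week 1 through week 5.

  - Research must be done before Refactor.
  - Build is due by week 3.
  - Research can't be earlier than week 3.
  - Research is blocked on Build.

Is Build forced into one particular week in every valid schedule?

Build can be week 1 (e.g. Refactor -> week 4, Build -> week 1, Research -> week 3, Package -> week 1) or week 2 (e.g. Research=week 3; Refactor=week 4; Build=week 2; Package=week 1).

No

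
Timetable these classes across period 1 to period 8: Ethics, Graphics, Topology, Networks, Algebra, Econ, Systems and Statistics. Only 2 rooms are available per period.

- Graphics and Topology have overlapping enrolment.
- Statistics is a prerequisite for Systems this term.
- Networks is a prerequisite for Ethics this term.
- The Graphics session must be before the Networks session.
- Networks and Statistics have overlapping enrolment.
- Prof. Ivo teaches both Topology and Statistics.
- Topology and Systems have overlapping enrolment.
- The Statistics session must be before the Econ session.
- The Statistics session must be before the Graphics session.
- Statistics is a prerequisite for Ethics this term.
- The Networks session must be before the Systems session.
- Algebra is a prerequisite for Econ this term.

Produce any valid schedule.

Networks=period 3; Econ=period 2; Topology=period 3; Statistics=period 1; Ethics=period 4; Graphics=period 2; Algebra=period 1; Systems=period 4

Checking: Algebra(period 1) before Econ(period 2); Networks(period 3) before Systems(period 4); Statistics(period 1) before Ethics(period 4); Statistics(period 1) before Systems(period 4); Networks(period 3) before Ethics(period 4); Statistics(period 1) before Econ(period 2); Statistics(period 1) before Graphics(period 2); Graphics(period 2) before Networks(period 3); Graphics(period 2) != Topology(period 3); Topology(period 3) != Systems(period 4); Networks(period 3) != Statistics(period 1); Topology(period 3) != Statistics(period 1); max 2 per period (cap 2).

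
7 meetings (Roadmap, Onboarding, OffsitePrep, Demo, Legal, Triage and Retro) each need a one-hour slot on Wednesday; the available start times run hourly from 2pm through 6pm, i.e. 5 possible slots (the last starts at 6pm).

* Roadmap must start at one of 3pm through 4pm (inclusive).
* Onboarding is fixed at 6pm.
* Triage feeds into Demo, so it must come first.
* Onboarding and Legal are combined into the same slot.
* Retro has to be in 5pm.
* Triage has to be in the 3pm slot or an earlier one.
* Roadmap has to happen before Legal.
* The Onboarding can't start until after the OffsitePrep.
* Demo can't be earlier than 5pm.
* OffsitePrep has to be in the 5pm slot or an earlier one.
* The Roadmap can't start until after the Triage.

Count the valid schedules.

24

Splitting on Roadmap: it can be 3pm (8), 4pm (16). Listing each branch's schedules as (Onboarding, OffsitePrep, Demo, Legal, Triage, Retro):
Roadmap=3pm: (6pm,2pm,5pm,6pm,2pm,5pm) (6pm,2pm,6pm,6pm,2pm,5pm) (6pm,3pm,5pm,6pm,2pm,5pm) (6pm,3pm,6pm,6pm,2pm,5pm) (6pm,4pm,5pm,6pm,2pm,5pm) (6pm,4pm,6pm,6pm,2pm,5pm) (6pm,5pm,5pm,6pm,2pm,5pm) (6pm,5pm,6pm,6pm,2pm,5pm) — 8.
Roadmap=4pm: (6pm,2pm,5pm,6pm,2pm,5pm) (6pm,2pm,5pm,6pm,3pm,5pm) (6pm,2pm,6pm,6pm,2pm,5pm) (6pm,2pm,6pm,6pm,3pm,5pm) (6pm,3pm,5pm,6pm,2pm,5pm) (6pm,3pm,5pm,6pm,3pm,5pm) (6pm,3pm,6pm,6pm,2pm,5pm) (6pm,3pm,6pm,6pm,3pm,5pm) (6pm,4pm,5pm,6pm,2pm,5pm) (6pm,4pm,5pm,6pm,3pm,5pm) (6pm,4pm,6pm,6pm,2pm,5pm) (6pm,4pm,6pm,6pm,3pm,5pm) (6pm,5pm,5pm,6pm,2pm,5pm) (6pm,5pm,5pm,6pm,3pm,5pm) (6pm,5pm,6pm,6pm,2pm,5pm) (6pm,5pm,6pm,6pm,3pm,5pm) — 16.
Summing: 8 + 16 = 24.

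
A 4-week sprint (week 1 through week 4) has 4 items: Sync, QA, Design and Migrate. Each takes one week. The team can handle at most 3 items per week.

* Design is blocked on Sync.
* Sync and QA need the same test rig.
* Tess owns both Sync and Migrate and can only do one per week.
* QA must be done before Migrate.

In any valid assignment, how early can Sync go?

Downstream work caps Sync at week 3.
Sync at week 1 is achievable: QA=week 2; Migrate=week 3; Sync=week 1; Design=week 2.

week 1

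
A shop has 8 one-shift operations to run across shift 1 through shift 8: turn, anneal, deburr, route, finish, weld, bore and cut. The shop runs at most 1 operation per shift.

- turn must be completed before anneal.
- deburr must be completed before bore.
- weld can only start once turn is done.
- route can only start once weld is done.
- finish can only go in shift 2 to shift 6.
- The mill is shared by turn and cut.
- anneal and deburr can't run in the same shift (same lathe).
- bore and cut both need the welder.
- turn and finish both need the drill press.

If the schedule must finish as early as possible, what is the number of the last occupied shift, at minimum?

The precedence chain requires at least 3 distinct shifts.
With at most 1 per shift and 8 operations, at least 8 shifts are needed.
8 works (last occupied shift: shift 8): for example finish in shift 2, turn in shift 1, bore in shift 7, weld in shift 3, anneal in shift 4, route in shift 6, cut in shift 8, deburr in shift 5.

8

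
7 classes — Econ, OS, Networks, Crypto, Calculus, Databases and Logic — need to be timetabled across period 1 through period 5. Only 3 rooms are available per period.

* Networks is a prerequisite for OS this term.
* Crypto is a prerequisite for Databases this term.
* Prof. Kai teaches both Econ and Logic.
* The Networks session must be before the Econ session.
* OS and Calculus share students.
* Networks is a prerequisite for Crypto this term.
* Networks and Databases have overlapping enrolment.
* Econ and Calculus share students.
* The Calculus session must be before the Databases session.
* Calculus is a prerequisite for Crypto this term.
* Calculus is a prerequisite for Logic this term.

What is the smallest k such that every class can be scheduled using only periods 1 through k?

The precedence chain requires at least 3 distinct periods.
With at most 3 per period and 7 classes, at least 3 periods are needed.
3 works (last occupied period: period 3): for example Crypto=period 2, Databases=period 3, Econ=period 2, Networks=period 1, Logic=period 3, OS=period 2, Calculus=period 1.

3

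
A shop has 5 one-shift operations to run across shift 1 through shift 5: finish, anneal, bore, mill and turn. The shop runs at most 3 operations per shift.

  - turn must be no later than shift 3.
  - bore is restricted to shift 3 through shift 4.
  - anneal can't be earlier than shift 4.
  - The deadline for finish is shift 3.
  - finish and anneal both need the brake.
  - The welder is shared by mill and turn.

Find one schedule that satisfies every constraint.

finish in shift 1; anneal in shift 4; bore in shift 3; turn in shift 1; mill in shift 2

Checking: mill(shift 2) != turn(shift 1); finish(shift 1) != anneal(shift 4); finish=shift 1 in [shift 1,shift 3]; turn=shift 1 in [shift 1,shift 3]; anneal=shift 4 in [shift 4,shift 5]; bore=shift 3 in [shift 3,shift 4]; max 2 per shift (cap 3).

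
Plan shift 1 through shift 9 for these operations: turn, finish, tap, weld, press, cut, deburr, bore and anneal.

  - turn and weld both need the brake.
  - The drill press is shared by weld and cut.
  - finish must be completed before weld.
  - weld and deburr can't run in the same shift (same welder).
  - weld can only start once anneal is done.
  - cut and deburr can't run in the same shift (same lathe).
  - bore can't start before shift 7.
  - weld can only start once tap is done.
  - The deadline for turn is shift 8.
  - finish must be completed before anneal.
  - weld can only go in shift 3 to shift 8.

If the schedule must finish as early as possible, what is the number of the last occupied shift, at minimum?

The precedence chain requires at least 3 distinct shifts.
bore can't be placed before shift 7, so the schedule must run through at least shift 7.
7 works (last occupied shift: shift 7): for example weld -> shift 3; deburr -> shift 2; cut -> shift 1; turn -> shift 1; press -> shift 1; tap -> shift 1; finish -> shift 1; anneal -> shift 2; bore -> shift 7.

7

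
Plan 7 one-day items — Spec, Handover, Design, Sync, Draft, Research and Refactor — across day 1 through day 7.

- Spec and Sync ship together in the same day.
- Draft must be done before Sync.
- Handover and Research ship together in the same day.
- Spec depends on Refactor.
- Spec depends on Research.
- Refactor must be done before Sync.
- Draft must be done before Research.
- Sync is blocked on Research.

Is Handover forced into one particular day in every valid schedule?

Handover can be day 2 (e.g. Handover=day 2, Spec=day 3, Sync=day 3, Design=day 1, Draft=day 1, Refactor=day 1, Research=day 2) or day 3 (e.g. Handover=day 3, Refactor=day 1, Design=day 1, Spec=day 4, Research=day 3, Sync=day 4, Draft=day 1).

No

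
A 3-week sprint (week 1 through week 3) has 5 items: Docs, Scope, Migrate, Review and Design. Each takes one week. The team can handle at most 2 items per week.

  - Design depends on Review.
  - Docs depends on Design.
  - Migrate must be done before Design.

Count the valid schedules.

Enumerating: Design in week 2; Review in week 1; Migrate in week 1; Scope in week 2; Docs in week 3 | Review in week 1, Migrate in week 1, Scope in week 3, Design in week 2, Docs in week 3.

2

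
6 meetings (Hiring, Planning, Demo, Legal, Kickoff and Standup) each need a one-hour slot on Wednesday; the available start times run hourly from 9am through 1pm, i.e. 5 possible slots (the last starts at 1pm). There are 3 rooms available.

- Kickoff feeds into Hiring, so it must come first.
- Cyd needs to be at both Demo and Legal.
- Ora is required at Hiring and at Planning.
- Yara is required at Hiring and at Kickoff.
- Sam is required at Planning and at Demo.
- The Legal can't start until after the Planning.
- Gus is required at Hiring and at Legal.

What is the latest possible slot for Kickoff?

12pm

Downstream work caps Kickoff at 12pm.
Kickoff at 12pm is achievable: Kickoff -> 12pm; Standup -> 9am; Legal -> 10am; Hiring -> 1pm; Demo -> 11am; Planning -> 9am.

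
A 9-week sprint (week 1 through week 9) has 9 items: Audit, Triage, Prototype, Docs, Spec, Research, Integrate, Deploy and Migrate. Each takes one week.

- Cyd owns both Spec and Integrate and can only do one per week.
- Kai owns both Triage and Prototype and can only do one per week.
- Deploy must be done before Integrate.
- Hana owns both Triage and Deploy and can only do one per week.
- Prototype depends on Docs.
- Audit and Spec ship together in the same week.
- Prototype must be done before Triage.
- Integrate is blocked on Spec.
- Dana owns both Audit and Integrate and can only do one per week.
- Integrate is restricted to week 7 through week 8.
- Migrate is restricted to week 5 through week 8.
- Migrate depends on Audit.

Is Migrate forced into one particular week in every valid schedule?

Migrate can be week 5 (e.g. Audit in week 1; Deploy in week 1; Docs in week 1; Research in week 1; Integrate in week 7; Spec in week 1; Prototype in week 2; Triage in week 3; Migrate in week 5) or week 6 (e.g. Migrate -> week 6, Research -> week 1, Prototype -> week 2, Triage -> week 3, Docs -> week 1, Integrate -> week 7, Deploy -> week 1, Audit -> week 1, Spec -> week 1).

No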